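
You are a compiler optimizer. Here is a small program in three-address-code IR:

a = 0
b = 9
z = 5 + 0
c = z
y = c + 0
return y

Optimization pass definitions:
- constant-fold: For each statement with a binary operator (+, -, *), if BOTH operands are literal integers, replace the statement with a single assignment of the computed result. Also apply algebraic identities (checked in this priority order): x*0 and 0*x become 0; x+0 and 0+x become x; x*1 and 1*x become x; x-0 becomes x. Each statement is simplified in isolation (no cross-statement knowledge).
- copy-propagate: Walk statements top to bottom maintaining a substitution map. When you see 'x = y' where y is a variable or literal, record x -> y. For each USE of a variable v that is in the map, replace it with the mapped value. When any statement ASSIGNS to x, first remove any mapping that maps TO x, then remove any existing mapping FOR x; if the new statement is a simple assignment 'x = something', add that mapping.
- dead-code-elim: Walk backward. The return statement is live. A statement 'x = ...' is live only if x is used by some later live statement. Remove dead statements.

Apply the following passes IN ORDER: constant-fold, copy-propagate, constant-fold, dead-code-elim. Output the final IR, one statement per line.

Answer: return 5

Derivation:
Initial IR:
  a = 0
  b = 9
  z = 5 + 0
  c = z
  y = c + 0
  return y
After constant-fold (6 stmts):
  a = 0
  b = 9
  z = 5
  c = z
  y = c
  return y
After copy-propagate (6 stmts):
  a = 0
  b = 9
  z = 5
  c = 5
  y = 5
  return 5
After constant-fold (6 stmts):
  a = 0
  b = 9
  z = 5
  c = 5
  y = 5
  return 5
After dead-code-elim (1 stmts):
  return 5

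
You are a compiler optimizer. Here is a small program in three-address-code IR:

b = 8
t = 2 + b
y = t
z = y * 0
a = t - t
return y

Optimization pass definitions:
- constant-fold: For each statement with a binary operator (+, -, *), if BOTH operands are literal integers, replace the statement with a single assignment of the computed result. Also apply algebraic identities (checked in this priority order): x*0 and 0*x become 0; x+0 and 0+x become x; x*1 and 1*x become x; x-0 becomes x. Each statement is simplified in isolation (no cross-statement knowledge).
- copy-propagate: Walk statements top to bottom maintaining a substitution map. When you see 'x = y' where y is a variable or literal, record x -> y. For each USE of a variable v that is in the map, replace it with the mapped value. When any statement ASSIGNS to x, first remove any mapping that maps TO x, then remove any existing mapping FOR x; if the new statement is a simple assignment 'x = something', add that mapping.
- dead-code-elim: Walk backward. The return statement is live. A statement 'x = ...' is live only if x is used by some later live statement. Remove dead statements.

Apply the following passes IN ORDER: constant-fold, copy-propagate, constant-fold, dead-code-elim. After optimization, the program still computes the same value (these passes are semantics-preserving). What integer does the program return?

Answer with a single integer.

Initial IR:
  b = 8
  t = 2 + b
  y = t
  z = y * 0
  a = t - t
  return y
After constant-fold (6 stmts):
  b = 8
  t = 2 + b
  y = t
  z = 0
  a = t - t
  return y
After copy-propagate (6 stmts):
  b = 8
  t = 2 + 8
  y = t
  z = 0
  a = t - t
  return t
After constant-fold (6 stmts):
  b = 8
  t = 10
  y = t
  z = 0
  a = t - t
  return t
After dead-code-elim (2 stmts):
  t = 10
  return t
Evaluate:
  b = 8  =>  b = 8
  t = 2 + b  =>  t = 10
  y = t  =>  y = 10
  z = y * 0  =>  z = 0
  a = t - t  =>  a = 0
  return y = 10

Answer: 10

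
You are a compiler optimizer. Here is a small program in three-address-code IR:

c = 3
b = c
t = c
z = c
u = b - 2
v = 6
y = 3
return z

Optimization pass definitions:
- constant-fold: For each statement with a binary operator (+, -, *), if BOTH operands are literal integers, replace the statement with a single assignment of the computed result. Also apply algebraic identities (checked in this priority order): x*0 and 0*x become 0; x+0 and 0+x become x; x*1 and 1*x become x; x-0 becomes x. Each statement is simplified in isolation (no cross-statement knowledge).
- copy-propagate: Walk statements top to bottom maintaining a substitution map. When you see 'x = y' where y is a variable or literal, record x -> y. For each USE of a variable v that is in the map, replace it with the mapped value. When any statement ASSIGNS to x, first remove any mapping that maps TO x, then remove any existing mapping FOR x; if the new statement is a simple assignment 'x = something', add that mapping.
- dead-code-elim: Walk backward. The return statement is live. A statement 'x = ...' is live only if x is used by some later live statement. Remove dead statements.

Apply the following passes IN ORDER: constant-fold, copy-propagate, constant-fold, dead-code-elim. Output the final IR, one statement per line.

Initial IR:
  c = 3
  b = c
  t = c
  z = c
  u = b - 2
  v = 6
  y = 3
  return z
After constant-fold (8 stmts):
  c = 3
  b = c
  t = c
  z = c
  u = b - 2
  v = 6
  y = 3
  return z
After copy-propagate (8 stmts):
  c = 3
  b = 3
  t = 3
  z = 3
  u = 3 - 2
  v = 6
  y = 3
  return 3
After constant-fold (8 stmts):
  c = 3
  b = 3
  t = 3
  z = 3
  u = 1
  v = 6
  y = 3
  return 3
After dead-code-elim (1 stmts):
  return 3

Answer: return 3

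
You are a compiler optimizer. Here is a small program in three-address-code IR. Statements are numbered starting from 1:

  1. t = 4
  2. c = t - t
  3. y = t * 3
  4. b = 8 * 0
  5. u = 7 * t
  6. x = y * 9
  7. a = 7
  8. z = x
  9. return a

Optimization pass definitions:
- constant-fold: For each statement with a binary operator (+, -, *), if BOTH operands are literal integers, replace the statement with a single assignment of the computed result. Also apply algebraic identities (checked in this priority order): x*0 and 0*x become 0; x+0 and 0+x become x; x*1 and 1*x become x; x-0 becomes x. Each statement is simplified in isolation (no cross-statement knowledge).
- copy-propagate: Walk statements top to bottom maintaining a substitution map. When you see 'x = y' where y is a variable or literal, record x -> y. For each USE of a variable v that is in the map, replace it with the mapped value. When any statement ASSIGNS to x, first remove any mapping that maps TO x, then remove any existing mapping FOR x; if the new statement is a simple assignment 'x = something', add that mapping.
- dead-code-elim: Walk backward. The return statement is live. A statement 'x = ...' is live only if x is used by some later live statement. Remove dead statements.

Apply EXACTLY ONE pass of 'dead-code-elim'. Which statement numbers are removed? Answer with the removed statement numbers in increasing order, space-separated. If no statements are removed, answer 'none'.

Backward liveness scan:
Stmt 1 't = 4': DEAD (t not in live set [])
Stmt 2 'c = t - t': DEAD (c not in live set [])
Stmt 3 'y = t * 3': DEAD (y not in live set [])
Stmt 4 'b = 8 * 0': DEAD (b not in live set [])
Stmt 5 'u = 7 * t': DEAD (u not in live set [])
Stmt 6 'x = y * 9': DEAD (x not in live set [])
Stmt 7 'a = 7': KEEP (a is live); live-in = []
Stmt 8 'z = x': DEAD (z not in live set ['a'])
Stmt 9 'return a': KEEP (return); live-in = ['a']
Removed statement numbers: [1, 2, 3, 4, 5, 6, 8]
Surviving IR:
  a = 7
  return a

Answer: 1 2 3 4 5 6 8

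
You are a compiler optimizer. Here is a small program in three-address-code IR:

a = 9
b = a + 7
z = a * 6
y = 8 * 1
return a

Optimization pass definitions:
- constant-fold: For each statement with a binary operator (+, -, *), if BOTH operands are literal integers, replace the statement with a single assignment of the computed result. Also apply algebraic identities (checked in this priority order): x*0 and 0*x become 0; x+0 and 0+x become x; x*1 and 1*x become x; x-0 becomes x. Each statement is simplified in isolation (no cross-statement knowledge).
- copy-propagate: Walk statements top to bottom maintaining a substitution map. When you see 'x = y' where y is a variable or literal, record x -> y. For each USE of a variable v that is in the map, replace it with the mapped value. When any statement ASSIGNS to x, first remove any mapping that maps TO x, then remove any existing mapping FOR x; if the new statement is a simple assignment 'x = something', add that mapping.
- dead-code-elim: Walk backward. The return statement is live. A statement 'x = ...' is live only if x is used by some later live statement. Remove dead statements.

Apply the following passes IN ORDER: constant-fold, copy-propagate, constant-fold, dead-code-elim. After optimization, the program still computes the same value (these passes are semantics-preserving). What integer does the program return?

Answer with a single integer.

Answer: 9

Derivation:
Initial IR:
  a = 9
  b = a + 7
  z = a * 6
  y = 8 * 1
  return a
After constant-fold (5 stmts):
  a = 9
  b = a + 7
  z = a * 6
  y = 8
  return a
After copy-propagate (5 stmts):
  a = 9
  b = 9 + 7
  z = 9 * 6
  y = 8
  return 9
After constant-fold (5 stmts):
  a = 9
  b = 16
  z = 54
  y = 8
  return 9
After dead-code-elim (1 stmts):
  return 9
Evaluate:
  a = 9  =>  a = 9
  b = a + 7  =>  b = 16
  z = a * 6  =>  z = 54
  y = 8 * 1  =>  y = 8
  return a = 9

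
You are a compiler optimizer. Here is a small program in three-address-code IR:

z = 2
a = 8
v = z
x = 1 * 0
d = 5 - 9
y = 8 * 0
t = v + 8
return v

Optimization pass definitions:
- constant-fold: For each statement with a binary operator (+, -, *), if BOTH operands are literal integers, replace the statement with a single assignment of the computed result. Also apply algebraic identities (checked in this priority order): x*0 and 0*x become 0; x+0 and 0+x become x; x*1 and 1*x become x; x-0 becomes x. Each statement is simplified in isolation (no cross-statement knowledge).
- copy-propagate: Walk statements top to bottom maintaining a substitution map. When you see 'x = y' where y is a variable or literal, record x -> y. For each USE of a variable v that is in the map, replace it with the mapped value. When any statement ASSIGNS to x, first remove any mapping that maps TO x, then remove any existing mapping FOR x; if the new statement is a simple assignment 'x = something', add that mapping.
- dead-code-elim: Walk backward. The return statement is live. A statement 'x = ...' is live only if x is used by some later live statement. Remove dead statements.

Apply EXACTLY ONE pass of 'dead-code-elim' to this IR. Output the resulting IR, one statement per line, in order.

Applying dead-code-elim statement-by-statement:
  [8] return v  -> KEEP (return); live=['v']
  [7] t = v + 8  -> DEAD (t not live)
  [6] y = 8 * 0  -> DEAD (y not live)
  [5] d = 5 - 9  -> DEAD (d not live)
  [4] x = 1 * 0  -> DEAD (x not live)
  [3] v = z  -> KEEP; live=['z']
  [2] a = 8  -> DEAD (a not live)
  [1] z = 2  -> KEEP; live=[]
Result (3 stmts):
  z = 2
  v = z
  return v

Answer: z = 2
v = z
return v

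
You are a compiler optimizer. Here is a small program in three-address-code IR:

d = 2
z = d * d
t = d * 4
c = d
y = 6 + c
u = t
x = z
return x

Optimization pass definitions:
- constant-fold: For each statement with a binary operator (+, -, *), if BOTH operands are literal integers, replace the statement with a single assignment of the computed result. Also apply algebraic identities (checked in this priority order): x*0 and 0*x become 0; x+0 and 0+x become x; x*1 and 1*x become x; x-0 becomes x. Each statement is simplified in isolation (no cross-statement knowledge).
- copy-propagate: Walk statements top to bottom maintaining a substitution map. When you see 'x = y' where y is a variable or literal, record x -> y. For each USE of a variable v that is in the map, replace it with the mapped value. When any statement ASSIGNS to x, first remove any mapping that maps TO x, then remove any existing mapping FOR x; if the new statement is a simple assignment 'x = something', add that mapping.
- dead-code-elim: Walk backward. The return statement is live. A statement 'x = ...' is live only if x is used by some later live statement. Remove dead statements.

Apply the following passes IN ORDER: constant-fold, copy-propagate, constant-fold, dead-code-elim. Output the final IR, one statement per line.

Initial IR:
  d = 2
  z = d * d
  t = d * 4
  c = d
  y = 6 + c
  u = t
  x = z
  return x
After constant-fold (8 stmts):
  d = 2
  z = d * d
  t = d * 4
  c = d
  y = 6 + c
  u = t
  x = z
  return x
After copy-propagate (8 stmts):
  d = 2
  z = 2 * 2
  t = 2 * 4
  c = 2
  y = 6 + 2
  u = t
  x = z
  return z
After constant-fold (8 stmts):
  d = 2
  z = 4
  t = 8
  c = 2
  y = 8
  u = t
  x = z
  return z
After dead-code-elim (2 stmts):
  z = 4
  return z

Answer: z = 4
return z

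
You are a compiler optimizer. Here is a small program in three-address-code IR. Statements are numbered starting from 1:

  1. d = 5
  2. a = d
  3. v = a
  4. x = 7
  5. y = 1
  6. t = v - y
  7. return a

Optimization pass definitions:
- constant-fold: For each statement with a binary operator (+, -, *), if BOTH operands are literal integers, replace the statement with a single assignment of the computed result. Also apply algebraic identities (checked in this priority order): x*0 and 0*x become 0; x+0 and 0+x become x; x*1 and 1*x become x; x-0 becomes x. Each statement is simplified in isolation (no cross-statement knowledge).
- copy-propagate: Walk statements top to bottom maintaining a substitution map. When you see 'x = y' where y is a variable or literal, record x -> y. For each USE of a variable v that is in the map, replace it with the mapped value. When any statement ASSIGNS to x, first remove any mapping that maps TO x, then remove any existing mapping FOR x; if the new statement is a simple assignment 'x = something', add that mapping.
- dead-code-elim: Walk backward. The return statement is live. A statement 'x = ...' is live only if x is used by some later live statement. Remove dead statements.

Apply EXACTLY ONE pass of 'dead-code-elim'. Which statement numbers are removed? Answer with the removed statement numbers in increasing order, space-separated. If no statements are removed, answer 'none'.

Answer: 3 4 5 6

Derivation:
Backward liveness scan:
Stmt 1 'd = 5': KEEP (d is live); live-in = []
Stmt 2 'a = d': KEEP (a is live); live-in = ['d']
Stmt 3 'v = a': DEAD (v not in live set ['a'])
Stmt 4 'x = 7': DEAD (x not in live set ['a'])
Stmt 5 'y = 1': DEAD (y not in live set ['a'])
Stmt 6 't = v - y': DEAD (t not in live set ['a'])
Stmt 7 'return a': KEEP (return); live-in = ['a']
Removed statement numbers: [3, 4, 5, 6]
Surviving IR:
  d = 5
  a = d
  return a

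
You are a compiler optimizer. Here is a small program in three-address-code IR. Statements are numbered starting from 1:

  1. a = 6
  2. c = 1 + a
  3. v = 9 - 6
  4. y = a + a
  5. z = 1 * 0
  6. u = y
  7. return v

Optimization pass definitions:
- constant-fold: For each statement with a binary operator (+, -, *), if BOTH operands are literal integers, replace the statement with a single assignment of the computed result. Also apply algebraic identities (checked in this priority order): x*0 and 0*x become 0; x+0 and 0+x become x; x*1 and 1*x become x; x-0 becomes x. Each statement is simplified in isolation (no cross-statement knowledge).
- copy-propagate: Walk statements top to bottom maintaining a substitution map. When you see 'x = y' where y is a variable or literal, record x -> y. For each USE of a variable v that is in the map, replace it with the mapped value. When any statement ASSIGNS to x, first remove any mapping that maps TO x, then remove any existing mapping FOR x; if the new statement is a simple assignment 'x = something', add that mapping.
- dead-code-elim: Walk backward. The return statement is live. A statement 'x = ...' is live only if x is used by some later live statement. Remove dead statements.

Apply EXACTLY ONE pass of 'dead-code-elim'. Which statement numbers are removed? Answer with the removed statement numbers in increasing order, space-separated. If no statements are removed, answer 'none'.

Backward liveness scan:
Stmt 1 'a = 6': DEAD (a not in live set [])
Stmt 2 'c = 1 + a': DEAD (c not in live set [])
Stmt 3 'v = 9 - 6': KEEP (v is live); live-in = []
Stmt 4 'y = a + a': DEAD (y not in live set ['v'])
Stmt 5 'z = 1 * 0': DEAD (z not in live set ['v'])
Stmt 6 'u = y': DEAD (u not in live set ['v'])
Stmt 7 'return v': KEEP (return); live-in = ['v']
Removed statement numbers: [1, 2, 4, 5, 6]
Surviving IR:
  v = 9 - 6
  return v

Answer: 1 2 4 5 6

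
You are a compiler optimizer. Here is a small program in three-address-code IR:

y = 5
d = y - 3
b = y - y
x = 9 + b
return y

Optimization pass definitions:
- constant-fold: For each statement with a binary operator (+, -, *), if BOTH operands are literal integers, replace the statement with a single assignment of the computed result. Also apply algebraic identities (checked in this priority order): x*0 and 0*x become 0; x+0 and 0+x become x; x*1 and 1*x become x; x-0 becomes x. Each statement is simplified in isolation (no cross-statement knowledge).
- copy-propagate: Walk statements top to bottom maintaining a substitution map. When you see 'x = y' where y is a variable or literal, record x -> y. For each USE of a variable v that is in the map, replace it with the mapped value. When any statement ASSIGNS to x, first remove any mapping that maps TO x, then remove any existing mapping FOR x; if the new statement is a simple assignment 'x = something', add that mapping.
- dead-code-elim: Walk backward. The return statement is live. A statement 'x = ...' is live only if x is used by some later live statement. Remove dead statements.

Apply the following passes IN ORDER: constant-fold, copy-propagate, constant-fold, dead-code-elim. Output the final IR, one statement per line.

Answer: return 5

Derivation:
Initial IR:
  y = 5
  d = y - 3
  b = y - y
  x = 9 + b
  return y
After constant-fold (5 stmts):
  y = 5
  d = y - 3
  b = y - y
  x = 9 + b
  return y
After copy-propagate (5 stmts):
  y = 5
  d = 5 - 3
  b = 5 - 5
  x = 9 + b
  return 5
After constant-fold (5 stmts):
  y = 5
  d = 2
  b = 0
  x = 9 + b
  return 5
After dead-code-elim (1 stmts):
  return 5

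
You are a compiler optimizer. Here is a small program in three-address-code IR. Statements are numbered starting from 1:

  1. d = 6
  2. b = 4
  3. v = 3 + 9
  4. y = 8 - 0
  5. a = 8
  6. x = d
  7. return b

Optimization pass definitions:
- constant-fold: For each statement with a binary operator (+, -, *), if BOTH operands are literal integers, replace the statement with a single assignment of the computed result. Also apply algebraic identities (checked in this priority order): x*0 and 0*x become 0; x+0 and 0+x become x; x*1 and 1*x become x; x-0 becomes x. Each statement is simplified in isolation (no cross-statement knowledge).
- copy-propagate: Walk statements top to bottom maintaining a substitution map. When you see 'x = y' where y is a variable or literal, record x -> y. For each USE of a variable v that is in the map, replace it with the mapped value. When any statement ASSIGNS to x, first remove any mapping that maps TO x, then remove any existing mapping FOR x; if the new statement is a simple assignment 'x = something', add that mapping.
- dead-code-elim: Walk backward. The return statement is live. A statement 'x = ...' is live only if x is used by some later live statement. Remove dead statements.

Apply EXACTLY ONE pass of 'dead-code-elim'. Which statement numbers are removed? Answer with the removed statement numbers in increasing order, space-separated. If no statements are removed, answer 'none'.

Answer: 1 3 4 5 6

Derivation:
Backward liveness scan:
Stmt 1 'd = 6': DEAD (d not in live set [])
Stmt 2 'b = 4': KEEP (b is live); live-in = []
Stmt 3 'v = 3 + 9': DEAD (v not in live set ['b'])
Stmt 4 'y = 8 - 0': DEAD (y not in live set ['b'])
Stmt 5 'a = 8': DEAD (a not in live set ['b'])
Stmt 6 'x = d': DEAD (x not in live set ['b'])
Stmt 7 'return b': KEEP (return); live-in = ['b']
Removed statement numbers: [1, 3, 4, 5, 6]
Surviving IR:
  b = 4
  return b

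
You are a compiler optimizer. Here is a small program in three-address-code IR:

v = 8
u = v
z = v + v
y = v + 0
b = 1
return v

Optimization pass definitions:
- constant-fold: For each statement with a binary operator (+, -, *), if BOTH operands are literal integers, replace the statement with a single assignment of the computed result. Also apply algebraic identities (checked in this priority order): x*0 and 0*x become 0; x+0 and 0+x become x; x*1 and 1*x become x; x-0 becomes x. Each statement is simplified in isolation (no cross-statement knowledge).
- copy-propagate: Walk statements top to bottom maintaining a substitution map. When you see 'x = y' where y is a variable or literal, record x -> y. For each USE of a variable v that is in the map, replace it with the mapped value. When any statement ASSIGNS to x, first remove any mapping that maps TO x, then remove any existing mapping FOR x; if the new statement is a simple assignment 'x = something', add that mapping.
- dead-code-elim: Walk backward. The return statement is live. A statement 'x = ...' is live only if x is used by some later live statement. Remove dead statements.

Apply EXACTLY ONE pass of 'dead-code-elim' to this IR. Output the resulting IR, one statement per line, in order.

Answer: v = 8
return v

Derivation:
Applying dead-code-elim statement-by-statement:
  [6] return v  -> KEEP (return); live=['v']
  [5] b = 1  -> DEAD (b not live)
  [4] y = v + 0  -> DEAD (y not live)
  [3] z = v + v  -> DEAD (z not live)
  [2] u = v  -> DEAD (u not live)
  [1] v = 8  -> KEEP; live=[]
Result (2 stmts):
  v = 8
  return v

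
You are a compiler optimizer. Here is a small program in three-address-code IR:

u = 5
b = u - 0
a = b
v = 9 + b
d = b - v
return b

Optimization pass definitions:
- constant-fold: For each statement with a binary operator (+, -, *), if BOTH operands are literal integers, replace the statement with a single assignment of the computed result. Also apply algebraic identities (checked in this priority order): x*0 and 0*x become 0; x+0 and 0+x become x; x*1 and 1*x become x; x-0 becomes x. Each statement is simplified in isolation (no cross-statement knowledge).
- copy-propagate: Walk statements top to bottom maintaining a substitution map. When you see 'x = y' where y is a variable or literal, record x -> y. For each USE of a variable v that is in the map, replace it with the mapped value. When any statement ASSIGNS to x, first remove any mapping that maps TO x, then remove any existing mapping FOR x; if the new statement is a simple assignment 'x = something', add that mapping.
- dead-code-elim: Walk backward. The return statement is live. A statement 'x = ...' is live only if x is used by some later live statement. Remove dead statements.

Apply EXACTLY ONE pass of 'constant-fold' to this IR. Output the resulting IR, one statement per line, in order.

Applying constant-fold statement-by-statement:
  [1] u = 5  (unchanged)
  [2] b = u - 0  -> b = u
  [3] a = b  (unchanged)
  [4] v = 9 + b  (unchanged)
  [5] d = b - v  (unchanged)
  [6] return b  (unchanged)
Result (6 stmts):
  u = 5
  b = u
  a = b
  v = 9 + b
  d = b - v
  return b

Answer: u = 5
b = u
a = b
v = 9 + b
d = b - v
return b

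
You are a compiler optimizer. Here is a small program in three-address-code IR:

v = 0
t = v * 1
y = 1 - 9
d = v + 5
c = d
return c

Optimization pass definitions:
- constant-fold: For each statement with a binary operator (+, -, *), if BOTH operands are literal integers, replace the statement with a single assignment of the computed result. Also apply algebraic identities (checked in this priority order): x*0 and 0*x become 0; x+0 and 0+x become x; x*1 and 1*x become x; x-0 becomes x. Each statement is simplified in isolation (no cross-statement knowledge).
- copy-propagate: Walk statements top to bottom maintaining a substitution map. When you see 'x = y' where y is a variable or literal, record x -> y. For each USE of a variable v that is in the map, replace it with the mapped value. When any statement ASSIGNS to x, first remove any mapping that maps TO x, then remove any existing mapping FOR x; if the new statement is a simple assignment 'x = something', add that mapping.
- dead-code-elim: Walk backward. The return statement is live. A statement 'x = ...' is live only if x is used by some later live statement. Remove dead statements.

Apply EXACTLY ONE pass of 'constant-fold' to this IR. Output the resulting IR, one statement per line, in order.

Applying constant-fold statement-by-statement:
  [1] v = 0  (unchanged)
  [2] t = v * 1  -> t = v
  [3] y = 1 - 9  -> y = -8
  [4] d = v + 5  (unchanged)
  [5] c = d  (unchanged)
  [6] return c  (unchanged)
Result (6 stmts):
  v = 0
  t = v
  y = -8
  d = v + 5
  c = d
  return c

Answer: v = 0
t = v
y = -8
d = v + 5
c = d
return c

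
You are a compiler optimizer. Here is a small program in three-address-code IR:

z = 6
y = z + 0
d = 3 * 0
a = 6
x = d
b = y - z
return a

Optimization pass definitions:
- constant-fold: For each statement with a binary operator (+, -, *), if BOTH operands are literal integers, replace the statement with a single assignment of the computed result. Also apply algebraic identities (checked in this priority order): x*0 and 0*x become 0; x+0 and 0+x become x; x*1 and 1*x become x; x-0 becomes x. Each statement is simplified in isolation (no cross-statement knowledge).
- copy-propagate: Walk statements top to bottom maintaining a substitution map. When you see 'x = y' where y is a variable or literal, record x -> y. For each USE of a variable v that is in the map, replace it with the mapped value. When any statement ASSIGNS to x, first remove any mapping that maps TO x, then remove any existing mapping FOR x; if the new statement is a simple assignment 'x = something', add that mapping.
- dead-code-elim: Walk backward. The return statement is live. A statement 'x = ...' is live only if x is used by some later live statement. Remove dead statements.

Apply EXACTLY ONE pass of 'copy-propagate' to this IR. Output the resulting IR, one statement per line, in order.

Answer: z = 6
y = 6 + 0
d = 3 * 0
a = 6
x = d
b = y - 6
return 6

Derivation:
Applying copy-propagate statement-by-statement:
  [1] z = 6  (unchanged)
  [2] y = z + 0  -> y = 6 + 0
  [3] d = 3 * 0  (unchanged)
  [4] a = 6  (unchanged)
  [5] x = d  (unchanged)
  [6] b = y - z  -> b = y - 6
  [7] return a  -> return 6
Result (7 stmts):
  z = 6
  y = 6 + 0
  d = 3 * 0
  a = 6
  x = d
  b = y - 6
  return 6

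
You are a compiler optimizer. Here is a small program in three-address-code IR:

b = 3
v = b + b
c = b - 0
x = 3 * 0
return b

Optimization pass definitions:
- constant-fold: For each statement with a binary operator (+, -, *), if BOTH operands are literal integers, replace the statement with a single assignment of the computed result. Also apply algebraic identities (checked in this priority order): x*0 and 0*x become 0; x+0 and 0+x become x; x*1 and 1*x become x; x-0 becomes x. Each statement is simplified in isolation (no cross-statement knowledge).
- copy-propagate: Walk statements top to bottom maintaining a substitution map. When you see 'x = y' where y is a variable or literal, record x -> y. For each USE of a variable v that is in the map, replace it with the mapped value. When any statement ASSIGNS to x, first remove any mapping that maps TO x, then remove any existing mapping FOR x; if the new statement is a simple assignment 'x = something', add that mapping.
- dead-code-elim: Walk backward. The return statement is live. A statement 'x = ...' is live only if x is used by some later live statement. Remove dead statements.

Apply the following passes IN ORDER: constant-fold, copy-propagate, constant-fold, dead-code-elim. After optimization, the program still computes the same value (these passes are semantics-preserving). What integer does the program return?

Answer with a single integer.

Initial IR:
  b = 3
  v = b + b
  c = b - 0
  x = 3 * 0
  return b
After constant-fold (5 stmts):
  b = 3
  v = b + b
  c = b
  x = 0
  return b
After copy-propagate (5 stmts):
  b = 3
  v = 3 + 3
  c = 3
  x = 0
  return 3
After constant-fold (5 stmts):
  b = 3
  v = 6
  c = 3
  x = 0
  return 3
After dead-code-elim (1 stmts):
  return 3
Evaluate:
  b = 3  =>  b = 3
  v = b + b  =>  v = 6
  c = b - 0  =>  c = 3
  x = 3 * 0  =>  x = 0
  return b = 3

Answer: 3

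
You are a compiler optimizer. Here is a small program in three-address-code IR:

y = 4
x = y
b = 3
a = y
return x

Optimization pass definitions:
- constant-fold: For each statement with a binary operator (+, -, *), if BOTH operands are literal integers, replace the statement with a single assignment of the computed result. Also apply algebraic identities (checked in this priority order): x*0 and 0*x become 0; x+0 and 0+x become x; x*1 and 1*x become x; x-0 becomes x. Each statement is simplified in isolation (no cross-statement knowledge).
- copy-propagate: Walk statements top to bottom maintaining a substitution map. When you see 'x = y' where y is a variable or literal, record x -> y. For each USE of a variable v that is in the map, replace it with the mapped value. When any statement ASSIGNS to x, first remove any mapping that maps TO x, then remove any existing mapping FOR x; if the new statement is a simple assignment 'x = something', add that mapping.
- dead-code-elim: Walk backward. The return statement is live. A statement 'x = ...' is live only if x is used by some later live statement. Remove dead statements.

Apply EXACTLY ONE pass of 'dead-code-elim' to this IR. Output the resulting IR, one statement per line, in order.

Answer: y = 4
x = y
return x

Derivation:
Applying dead-code-elim statement-by-statement:
  [5] return x  -> KEEP (return); live=['x']
  [4] a = y  -> DEAD (a not live)
  [3] b = 3  -> DEAD (b not live)
  [2] x = y  -> KEEP; live=['y']
  [1] y = 4  -> KEEP; live=[]
Result (3 stmts):
  y = 4
  x = y
  return x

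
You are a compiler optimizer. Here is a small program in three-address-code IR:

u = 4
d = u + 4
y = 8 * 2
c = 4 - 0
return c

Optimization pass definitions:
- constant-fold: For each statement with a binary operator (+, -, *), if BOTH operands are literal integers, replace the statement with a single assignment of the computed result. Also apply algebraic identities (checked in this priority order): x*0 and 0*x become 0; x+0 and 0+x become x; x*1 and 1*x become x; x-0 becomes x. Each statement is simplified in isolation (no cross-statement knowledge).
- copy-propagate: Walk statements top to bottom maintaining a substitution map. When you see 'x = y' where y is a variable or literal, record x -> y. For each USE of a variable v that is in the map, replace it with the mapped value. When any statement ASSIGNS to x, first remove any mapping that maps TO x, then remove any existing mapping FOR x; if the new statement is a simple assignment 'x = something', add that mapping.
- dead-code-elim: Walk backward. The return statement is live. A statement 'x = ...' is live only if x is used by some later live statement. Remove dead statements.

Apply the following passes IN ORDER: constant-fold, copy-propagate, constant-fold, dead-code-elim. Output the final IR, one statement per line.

Answer: return 4

Derivation:
Initial IR:
  u = 4
  d = u + 4
  y = 8 * 2
  c = 4 - 0
  return c
After constant-fold (5 stmts):
  u = 4
  d = u + 4
  y = 16
  c = 4
  return c
After copy-propagate (5 stmts):
  u = 4
  d = 4 + 4
  y = 16
  c = 4
  return 4
After constant-fold (5 stmts):
  u = 4
  d = 8
  y = 16
  c = 4
  return 4
After dead-code-elim (1 stmts):
  return 4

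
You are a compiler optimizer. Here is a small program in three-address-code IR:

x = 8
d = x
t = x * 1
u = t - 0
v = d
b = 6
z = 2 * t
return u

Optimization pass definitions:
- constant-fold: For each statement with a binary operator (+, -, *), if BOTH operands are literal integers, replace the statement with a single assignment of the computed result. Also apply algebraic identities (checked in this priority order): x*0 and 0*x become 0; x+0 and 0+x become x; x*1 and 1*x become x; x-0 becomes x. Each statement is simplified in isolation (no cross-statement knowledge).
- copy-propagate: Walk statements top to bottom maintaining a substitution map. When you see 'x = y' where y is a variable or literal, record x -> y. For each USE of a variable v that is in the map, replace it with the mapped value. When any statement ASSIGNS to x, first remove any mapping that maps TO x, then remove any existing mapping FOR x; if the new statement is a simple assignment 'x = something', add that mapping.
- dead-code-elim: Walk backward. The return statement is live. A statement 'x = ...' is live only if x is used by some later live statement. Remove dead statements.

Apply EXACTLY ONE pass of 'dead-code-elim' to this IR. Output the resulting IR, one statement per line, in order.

Applying dead-code-elim statement-by-statement:
  [8] return u  -> KEEP (return); live=['u']
  [7] z = 2 * t  -> DEAD (z not live)
  [6] b = 6  -> DEAD (b not live)
  [5] v = d  -> DEAD (v not live)
  [4] u = t - 0  -> KEEP; live=['t']
  [3] t = x * 1  -> KEEP; live=['x']
  [2] d = x  -> DEAD (d not live)
  [1] x = 8  -> KEEP; live=[]
Result (4 stmts):
  x = 8
  t = x * 1
  u = t - 0
  return u

Answer: x = 8
t = x * 1
u = t - 0
return u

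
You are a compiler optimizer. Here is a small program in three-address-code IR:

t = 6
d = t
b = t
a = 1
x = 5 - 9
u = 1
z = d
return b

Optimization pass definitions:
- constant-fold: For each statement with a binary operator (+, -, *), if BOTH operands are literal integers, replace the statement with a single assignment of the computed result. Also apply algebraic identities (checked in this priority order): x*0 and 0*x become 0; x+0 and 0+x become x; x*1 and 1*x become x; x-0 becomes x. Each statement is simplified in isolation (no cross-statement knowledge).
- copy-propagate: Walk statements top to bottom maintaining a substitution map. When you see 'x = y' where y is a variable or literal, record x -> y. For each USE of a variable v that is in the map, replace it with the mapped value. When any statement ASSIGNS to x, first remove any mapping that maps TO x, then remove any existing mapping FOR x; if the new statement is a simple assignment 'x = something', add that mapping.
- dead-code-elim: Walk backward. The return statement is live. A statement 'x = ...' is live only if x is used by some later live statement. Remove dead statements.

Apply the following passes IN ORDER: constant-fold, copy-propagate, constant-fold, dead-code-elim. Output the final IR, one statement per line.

Initial IR:
  t = 6
  d = t
  b = t
  a = 1
  x = 5 - 9
  u = 1
  z = d
  return b
After constant-fold (8 stmts):
  t = 6
  d = t
  b = t
  a = 1
  x = -4
  u = 1
  z = d
  return b
After copy-propagate (8 stmts):
  t = 6
  d = 6
  b = 6
  a = 1
  x = -4
  u = 1
  z = 6
  return 6
After constant-fold (8 stmts):
  t = 6
  d = 6
  b = 6
  a = 1
  x = -4
  u = 1
  z = 6
  return 6
After dead-code-elim (1 stmts):
  return 6

Answer: return 6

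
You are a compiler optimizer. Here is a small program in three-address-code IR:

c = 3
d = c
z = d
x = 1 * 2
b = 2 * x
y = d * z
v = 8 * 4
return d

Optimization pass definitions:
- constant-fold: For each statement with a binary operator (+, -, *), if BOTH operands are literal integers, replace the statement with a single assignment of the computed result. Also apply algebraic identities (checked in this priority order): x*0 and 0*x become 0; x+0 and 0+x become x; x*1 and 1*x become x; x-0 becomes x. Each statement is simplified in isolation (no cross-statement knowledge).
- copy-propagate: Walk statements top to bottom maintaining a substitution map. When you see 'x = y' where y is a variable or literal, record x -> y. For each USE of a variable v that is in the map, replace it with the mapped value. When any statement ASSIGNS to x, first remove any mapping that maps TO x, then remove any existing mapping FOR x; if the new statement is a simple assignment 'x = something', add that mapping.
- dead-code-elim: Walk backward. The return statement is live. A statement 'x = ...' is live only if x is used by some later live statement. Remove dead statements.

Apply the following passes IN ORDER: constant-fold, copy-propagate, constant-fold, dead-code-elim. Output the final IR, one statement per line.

Answer: return 3

Derivation:
Initial IR:
  c = 3
  d = c
  z = d
  x = 1 * 2
  b = 2 * x
  y = d * z
  v = 8 * 4
  return d
After constant-fold (8 stmts):
  c = 3
  d = c
  z = d
  x = 2
  b = 2 * x
  y = d * z
  v = 32
  return d
After copy-propagate (8 stmts):
  c = 3
  d = 3
  z = 3
  x = 2
  b = 2 * 2
  y = 3 * 3
  v = 32
  return 3
After constant-fold (8 stmts):
  c = 3
  d = 3
  z = 3
  x = 2
  b = 4
  y = 9
  v = 32
  return 3
After dead-code-elim (1 stmts):
  return 3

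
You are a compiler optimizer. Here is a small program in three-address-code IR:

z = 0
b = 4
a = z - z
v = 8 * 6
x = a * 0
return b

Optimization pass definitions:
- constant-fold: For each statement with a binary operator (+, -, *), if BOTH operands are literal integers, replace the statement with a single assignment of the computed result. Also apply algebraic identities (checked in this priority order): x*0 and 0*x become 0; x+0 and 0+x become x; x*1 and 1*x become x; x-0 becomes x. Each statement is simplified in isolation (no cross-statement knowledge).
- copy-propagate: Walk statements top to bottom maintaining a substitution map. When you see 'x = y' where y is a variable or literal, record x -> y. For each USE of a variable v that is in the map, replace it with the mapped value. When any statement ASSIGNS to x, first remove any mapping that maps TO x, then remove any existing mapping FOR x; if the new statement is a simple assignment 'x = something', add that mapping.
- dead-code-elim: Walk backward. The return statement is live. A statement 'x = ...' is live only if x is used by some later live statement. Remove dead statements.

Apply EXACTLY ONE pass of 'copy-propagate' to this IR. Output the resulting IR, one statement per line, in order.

Applying copy-propagate statement-by-statement:
  [1] z = 0  (unchanged)
  [2] b = 4  (unchanged)
  [3] a = z - z  -> a = 0 - 0
  [4] v = 8 * 6  (unchanged)
  [5] x = a * 0  (unchanged)
  [6] return b  -> return 4
Result (6 stmts):
  z = 0
  b = 4
  a = 0 - 0
  v = 8 * 6
  x = a * 0
  return 4

Answer: z = 0
b = 4
a = 0 - 0
v = 8 * 6
x = a * 0
return 4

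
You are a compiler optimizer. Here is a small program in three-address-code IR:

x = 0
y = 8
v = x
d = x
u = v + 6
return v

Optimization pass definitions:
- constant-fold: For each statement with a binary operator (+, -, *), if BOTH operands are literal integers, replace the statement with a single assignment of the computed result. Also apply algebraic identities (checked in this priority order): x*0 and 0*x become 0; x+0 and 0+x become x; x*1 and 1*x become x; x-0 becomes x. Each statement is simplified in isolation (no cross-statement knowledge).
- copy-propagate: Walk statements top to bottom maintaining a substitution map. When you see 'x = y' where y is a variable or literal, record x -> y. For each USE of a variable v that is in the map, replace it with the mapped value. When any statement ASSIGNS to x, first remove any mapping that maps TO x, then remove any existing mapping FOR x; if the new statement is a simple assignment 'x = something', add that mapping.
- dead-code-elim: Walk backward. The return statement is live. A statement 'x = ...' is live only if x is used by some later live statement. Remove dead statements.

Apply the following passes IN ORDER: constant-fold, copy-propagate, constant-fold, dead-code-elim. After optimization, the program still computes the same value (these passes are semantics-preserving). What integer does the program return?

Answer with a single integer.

Answer: 0

Derivation:
Initial IR:
  x = 0
  y = 8
  v = x
  d = x
  u = v + 6
  return v
After constant-fold (6 stmts):
  x = 0
  y = 8
  v = x
  d = x
  u = v + 6
  return v
After copy-propagate (6 stmts):
  x = 0
  y = 8
  v = 0
  d = 0
  u = 0 + 6
  return 0
After constant-fold (6 stmts):
  x = 0
  y = 8
  v = 0
  d = 0
  u = 6
  return 0
After dead-code-elim (1 stmts):
  return 0
Evaluate:
  x = 0  =>  x = 0
  y = 8  =>  y = 8
  v = x  =>  v = 0
  d = x  =>  d = 0
  u = v + 6  =>  u = 6
  return v = 0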